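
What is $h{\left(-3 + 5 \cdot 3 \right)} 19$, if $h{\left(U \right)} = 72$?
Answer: $1368$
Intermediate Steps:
$h{\left(-3 + 5 \cdot 3 \right)} 19 = 72 \cdot 19 = 1368$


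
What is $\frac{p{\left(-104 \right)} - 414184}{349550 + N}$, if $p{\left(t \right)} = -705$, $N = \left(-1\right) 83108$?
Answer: $- \frac{414889}{266442} \approx -1.5571$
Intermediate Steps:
$N = -83108$
$\frac{p{\left(-104 \right)} - 414184}{349550 + N} = \frac{-705 - 414184}{349550 - 83108} = - \frac{414889}{266442}$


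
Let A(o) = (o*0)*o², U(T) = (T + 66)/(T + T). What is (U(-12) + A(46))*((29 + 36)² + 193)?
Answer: -19881/2 ≈ -9940.5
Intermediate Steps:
U(T) = (66 + T)/(2*T) (U(T) = (66 + T)/((2*T)) = (66 + T)*(1/(2*T)) = (66 + T)/(2*T))
A(o) = 0 (A(o) = 0*o² = 0)
(U(-12) + A(46))*((29 + 36)² + 193) = ((½)*(66 - 12)/(-12) + 0)*((29 + 36)² + 193) = ((½)*(-1/12)*54 + 0)*(65² + 193) = (-9/4 + 0)*(4225 + 193) = -9/4*4418 = -19881/2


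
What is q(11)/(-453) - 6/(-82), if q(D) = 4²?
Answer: 703/18573 ≈ 0.037851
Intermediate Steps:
q(D) = 16
q(11)/(-453) - 6/(-82) = 16/(-453) - 6/(-82) = 16*(-1/453) - 6*(-1/82) = -16/453 + 3/41 = 703/18573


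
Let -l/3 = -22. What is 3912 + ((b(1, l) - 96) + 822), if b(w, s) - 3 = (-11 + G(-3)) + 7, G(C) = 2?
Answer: 4639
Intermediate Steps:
l = 66 (l = -3*(-22) = 66)
b(w, s) = 1 (b(w, s) = 3 + ((-11 + 2) + 7) = 3 + (-9 + 7) = 3 - 2 = 1)
3912 + ((b(1, l) - 96) + 822) = 3912 + ((1 - 96) + 822) = 3912 + (-95 + 822) = 3912 + 727 = 4639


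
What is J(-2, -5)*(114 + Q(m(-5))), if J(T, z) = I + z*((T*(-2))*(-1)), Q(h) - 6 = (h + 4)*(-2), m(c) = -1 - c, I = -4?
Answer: 1664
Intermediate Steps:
Q(h) = -2 - 2*h (Q(h) = 6 + (h + 4)*(-2) = 6 + (4 + h)*(-2) = 6 + (-8 - 2*h) = -2 - 2*h)
J(T, z) = -4 + 2*T*z (J(T, z) = -4 + z*((T*(-2))*(-1)) = -4 + z*(-2*T*(-1)) = -4 + z*(2*T) = -4 + 2*T*z)
J(-2, -5)*(114 + Q(m(-5))) = (-4 + 2*(-2)*(-5))*(114 + (-2 - 2*(-1 - 1*(-5)))) = (-4 + 20)*(114 + (-2 - 2*(-1 + 5))) = 16*(114 + (-2 - 2*4)) = 16*(114 + (-2 - 8)) = 16*(114 - 10) = 16*104 = 1664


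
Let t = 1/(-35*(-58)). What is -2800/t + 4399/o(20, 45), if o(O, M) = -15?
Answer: -85264399/15 ≈ -5.6843e+6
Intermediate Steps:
t = 1/2030 ≈ 0.00049261
-2800/t + 4399/o(20, 45) = -2800/1/2030 + 4399/(-15) = -2800*2030 + 4399*(-1/15) = -5684000 - 4399/15 = -85264399/15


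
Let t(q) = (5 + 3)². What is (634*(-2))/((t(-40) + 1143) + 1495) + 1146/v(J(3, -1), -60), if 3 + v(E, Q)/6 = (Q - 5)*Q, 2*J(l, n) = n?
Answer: -2212657/5264847 ≈ -0.42027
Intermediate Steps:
J(l, n) = n/2
t(q) = 64 (t(q) = 8² = 64)
v(E, Q) = -18 + 6*Q*(-5 + Q) (v(E, Q) = -18 + 6*((Q - 5)*Q) = -18 + 6*((-5 + Q)*Q) = -18 + 6*(Q*(-5 + Q)) = -18 + 6*Q*(-5 + Q))
(634*(-2))/((t(-40) + 1143) + 1495) + 1146/v(J(3, -1), -60) = (634*(-2))/((64 + 1143) + 1495) + 1146/(-18 - 30*(-60) + 6*(-60)²) = -1268/(1207 + 1495) + 1146/(-18 + 1800 + 6*3600) = -1268/2702 + 1146/(-18 + 1800 + 21600) = -1268*1/2702 + 1146/23382 = -634/1351 + 1146*(1/23382) = -634/1351 + 191/3897 = -2212657/5264847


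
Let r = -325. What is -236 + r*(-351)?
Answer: 113839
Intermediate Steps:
-236 + r*(-351) = -236 - 325*(-351) = -236 + 114075 = 113839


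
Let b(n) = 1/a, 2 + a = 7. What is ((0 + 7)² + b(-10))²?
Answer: 60516/25 ≈ 2420.6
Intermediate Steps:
a = 5 (a = -2 + 7 = 5)
b(n) = ⅕ (b(n) = 1/5 = ⅕)
((0 + 7)² + b(-10))² = ((0 + 7)² + ⅕)² = (7² + ⅕)² = (49 + ⅕)² = (246/5)² = 60516/25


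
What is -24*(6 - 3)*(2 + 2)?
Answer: -288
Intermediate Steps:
-24*(6 - 3)*(2 + 2) = -72*4 = -24*12 = -288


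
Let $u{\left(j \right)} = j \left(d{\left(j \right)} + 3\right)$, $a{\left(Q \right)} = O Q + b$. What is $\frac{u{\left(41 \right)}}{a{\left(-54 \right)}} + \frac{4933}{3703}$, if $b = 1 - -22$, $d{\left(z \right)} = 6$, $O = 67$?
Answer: $\frac{16367728}{13312285} \approx 1.2295$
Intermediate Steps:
$b = 23$ ($b = 1 + 22 = 23$)
$a{\left(Q \right)} = 23 + 67 Q$ ($a{\left(Q \right)} = 67 Q + 23 = 23 + 67 Q$)
$u{\left(j \right)} = 9 j$ ($u{\left(j \right)} = j \left(6 + 3\right) = j 9 = 9 j$)
$\frac{u{\left(41 \right)}}{a{\left(-54 \right)}} + \frac{4933}{3703} = \frac{9 \cdot 41}{23 + 67 \left(-54\right)} + \frac{4933}{3703} = \frac{369}{23 - 3618} + 4933 \cdot \frac{1}{3703} = \frac{369}{-3595} + \frac{4933}{3703} = 369 \left(- \frac{1}{3595}\right) + \frac{4933}{3703} = - \frac{369}{3595} + \frac{4933}{3703} = \frac{16367728}{13312285}$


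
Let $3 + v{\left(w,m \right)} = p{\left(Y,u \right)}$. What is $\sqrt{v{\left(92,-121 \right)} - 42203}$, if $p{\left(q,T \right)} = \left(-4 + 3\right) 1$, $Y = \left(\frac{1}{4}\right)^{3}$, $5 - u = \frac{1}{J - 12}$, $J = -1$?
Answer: $i \sqrt{42207} \approx 205.44 i$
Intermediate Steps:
$u = \frac{66}{13}$ ($u = 5 - \frac{1}{-1 - 12} = 5 - \frac{1}{-13} = 5 - - \frac{1}{13} = 5 + \frac{1}{13} = \frac{66}{13} \approx 5.0769$)
$Y = \frac{1}{64}$ ($Y = \left(\frac{1}{4}\right)^{3} = \frac{1}{64} \approx 0.015625$)
$p{\left(q,T \right)} = -1$ ($p{\left(q,T \right)} = \left(-1\right) 1 = -1$)
$v{\left(w,m \right)} = -4$ ($v{\left(w,m \right)} = -3 - 1 = -4$)
$\sqrt{v{\left(92,-121 \right)} - 42203} = \sqrt{-4 - 42203} = \sqrt{-42207} = i \sqrt{42207}$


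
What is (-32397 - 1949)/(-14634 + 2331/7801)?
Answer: 267933146/114157503 ≈ 2.3470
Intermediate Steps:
(-32397 - 1949)/(-14634 + 2331/7801) = -34346/(-14634 + 2331*(1/7801)) = -34346/(-14634 + 2331/7801) = -34346/(-114157503/7801) = -34346*(-7801/114157503) = 267933146/114157503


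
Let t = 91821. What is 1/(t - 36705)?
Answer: 1/55116 ≈ 1.8144e-5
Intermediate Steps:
1/(t - 36705) = 1/(91821 - 36705) = 1/55116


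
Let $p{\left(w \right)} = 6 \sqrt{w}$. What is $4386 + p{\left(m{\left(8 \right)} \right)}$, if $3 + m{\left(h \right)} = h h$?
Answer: $4386 + 6 \sqrt{61} \approx 4432.9$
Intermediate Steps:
$m{\left(h \right)} = -3 + h^{2}$ ($m{\left(h \right)} = -3 + h h = -3 + h^{2}$)
$4386 + p{\left(m{\left(8 \right)} \right)} = 4386 + 6 \sqrt{-3 + 8^{2}} = 4386 + 6 \sqrt{-3 + 64} = 4386 + 6 \sqrt{61}$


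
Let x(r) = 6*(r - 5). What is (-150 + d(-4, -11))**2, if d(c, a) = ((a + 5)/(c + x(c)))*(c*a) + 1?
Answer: 17547721/841 ≈ 20865.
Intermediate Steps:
x(r) = -30 + 6*r (x(r) = 6*(-5 + r) = -30 + 6*r)
d(c, a) = 1 + a*c*(5 + a)/(-30 + 7*c) (d(c, a) = ((a + 5)/(c + (-30 + 6*c)))*(c*a) + 1 = ((5 + a)/(-30 + 7*c))*(a*c) + 1 = a*c*(5 + a)/(-30 + 7*c) + 1 = 1 + a*c*(5 + a)/(-30 + 7*c))
(-150 + d(-4, -11))**2 = (-150 + (-30 + 7*(-4) - 4*(-11)**2 + 5*(-11)*(-4))/(-30 + 7*(-4)))**2 = (-150 + (-30 - 28 - 4*121 + 220)/(-30 - 28))**2 = (-150 + (-30 - 28 - 484 + 220)/(-58))**2 = (-150 - 1/58*(-322))**2 = (-150 + 161/29)**2 = (-4189/29)**2 = 17547721/841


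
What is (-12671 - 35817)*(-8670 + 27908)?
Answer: -932812144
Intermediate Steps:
(-12671 - 35817)*(-8670 + 27908) = -48488*19238 = -932812144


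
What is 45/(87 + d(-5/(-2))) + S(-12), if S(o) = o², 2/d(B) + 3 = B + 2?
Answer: 7659/53 ≈ 144.51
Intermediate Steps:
d(B) = 2/(-1 + B) (d(B) = 2/(-3 + (B + 2)) = 2/(-3 + (2 + B)) = 2/(-1 + B))
45/(87 + d(-5/(-2))) + S(-12) = 45/(87 + 2/(-1 - 5/(-2))) + (-12)² = 45/(87 + 2/(-1 - 5*(-½))) + 144 = 45/(87 + 2/(-1 + 5/2)) + 144 = 45/(87 + 2/(3/2)) + 144 = 45/(87 + 2*(⅔)) + 144 = 45/(87 + 4/3) + 144 = 45/(265/3) + 144 = 45*(3/265) + 144 = 27/53 + 144 = 7659/53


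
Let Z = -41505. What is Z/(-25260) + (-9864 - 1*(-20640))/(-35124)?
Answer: 6586777/4929068 ≈ 1.3363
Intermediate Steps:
Z/(-25260) + (-9864 - 1*(-20640))/(-35124) = -41505/(-25260) + (-9864 - 1*(-20640))/(-35124) = -41505*(-1/25260) + (-9864 + 20640)*(-1/35124) = 2767/1684 + 10776*(-1/35124) = 2767/1684 - 898/2927 = 6586777/4929068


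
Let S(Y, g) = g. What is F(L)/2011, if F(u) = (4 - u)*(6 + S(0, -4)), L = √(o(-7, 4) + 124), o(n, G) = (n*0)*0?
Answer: 8/2011 - 4*√31/2011 ≈ -0.0070965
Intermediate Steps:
o(n, G) = 0 (o(n, G) = 0*0 = 0)
L = 2*√31 (L = √(0 + 124) = √124 = 2*√31 ≈ 11.136)
F(u) = 8 - 2*u (F(u) = (4 - u)*(6 - 4) = (4 - u)*2 = 8 - 2*u)
F(L)/2011 = (8 - 4*√31)/2011 = (8 - 4*√31)*(1/2011) = 8/2011 - 4*√31/2011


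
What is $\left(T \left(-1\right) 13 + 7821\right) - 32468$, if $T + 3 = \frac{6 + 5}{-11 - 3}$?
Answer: $- \frac{344369}{14} \approx -24598.0$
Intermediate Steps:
$T = - \frac{53}{14}$ ($T = -3 + \frac{6 + 5}{-11 - 3} = -3 + \frac{11}{-14} = -3 + 11 \left(- \frac{1}{14}\right) = -3 - \frac{11}{14} = - \frac{53}{14} \approx -3.7857$)
$\left(T \left(-1\right) 13 + 7821\right) - 32468 = \left(\left(- \frac{53}{14}\right) \left(-1\right) 13 + 7821\right) - 32468 = \left(\frac{53}{14} \cdot 13 + 7821\right) - 32468 = \left(\frac{689}{14} + 7821\right) - 32468 = \frac{110183}{14} - 32468 = - \frac{344369}{14}$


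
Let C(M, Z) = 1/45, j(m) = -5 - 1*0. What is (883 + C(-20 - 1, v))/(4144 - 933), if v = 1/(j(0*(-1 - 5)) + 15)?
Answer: 39736/144495 ≈ 0.27500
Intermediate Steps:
j(m) = -5 (j(m) = -5 + 0 = -5)
v = 1/10 (v = 1/(-5 + 15) = 1/10 ≈ 0.10000)
C(M, Z) = 1/45
(883 + C(-20 - 1, v))/(4144 - 933) = (883 + 1/45)/(4144 - 933) = (39736/45)/3211 = (39736/45)*(1/3211) = 39736/144495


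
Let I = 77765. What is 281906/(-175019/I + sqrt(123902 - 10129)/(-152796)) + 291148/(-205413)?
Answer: -1415425943086372665795141291956/11300002035080554100551251 + 260486162152071084600*sqrt(113773)/715144739894978425451 ≈ -1.2514e+5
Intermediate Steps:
281906/(-175019/I + sqrt(123902 - 10129)/(-152796)) + 291148/(-205413) = 281906/(-175019/77765 + sqrt(123902 - 10129)/(-152796)) + 291148/(-205413) = 281906/(-175019*1/77765 + sqrt(113773)*(-1/152796)) + 291148*(-1/205413) = 281906/(-175019/77765 - sqrt(113773)/152796) - 22396/15801 = -22396/15801 + 281906/(-175019/77765 - sqrt(113773)/152796)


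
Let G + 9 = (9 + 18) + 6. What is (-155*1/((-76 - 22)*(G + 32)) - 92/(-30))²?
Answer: 64909281529/6776582400 ≈ 9.5785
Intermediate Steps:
G = 24 (G = -9 + ((9 + 18) + 6) = -9 + (27 + 6) = -9 + 33 = 24)
(-155*1/((-76 - 22)*(G + 32)) - 92/(-30))² = (-155*1/((-76 - 22)*(24 + 32)) - 92/(-30))² = (-155/(56*(-98)) - 92*(-1/30))² = (-155/(-5488) + 46/15)² = (-155*(-1/5488) + 46/15)² = (155/5488 + 46/15)² = (254773/82320)² = 64909281529/6776582400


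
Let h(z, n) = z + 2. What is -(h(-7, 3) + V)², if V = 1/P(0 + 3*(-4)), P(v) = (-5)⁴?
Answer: -9759376/390625 ≈ -24.984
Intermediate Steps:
P(v) = 625
h(z, n) = 2 + z
V = 1/625 ≈ 0.0016000
-(h(-7, 3) + V)² = -((2 - 7) + 1/625)² = -(-5 + 1/625)² = -(-3124/625)² = -1*9759376/390625 = -9759376/390625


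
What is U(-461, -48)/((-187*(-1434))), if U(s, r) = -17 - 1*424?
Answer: -147/89386 ≈ -0.0016446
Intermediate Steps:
U(s, r) = -441 (U(s, r) = -17 - 424 = -441)
U(-461, -48)/((-187*(-1434))) = -441/((-187*(-1434))) = -441/268158 = -441*1/268158 = -147/89386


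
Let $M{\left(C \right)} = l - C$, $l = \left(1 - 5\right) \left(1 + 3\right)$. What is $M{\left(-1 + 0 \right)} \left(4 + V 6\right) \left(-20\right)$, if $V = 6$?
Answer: $12000$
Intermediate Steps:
$l = -16$ ($l = \left(-4\right) 4 = -16$)
$M{\left(C \right)} = -16 - C$
$M{\left(-1 + 0 \right)} \left(4 + V 6\right) \left(-20\right) = \left(-16 - \left(-1 + 0\right)\right) \left(4 + 6 \cdot 6\right) \left(-20\right) = \left(-16 - -1\right) \left(4 + 36\right) \left(-20\right) = \left(-16 + 1\right) 40 \left(-20\right) = \left(-15\right) 40 \left(-20\right) = \left(-600\right) \left(-20\right) = 12000$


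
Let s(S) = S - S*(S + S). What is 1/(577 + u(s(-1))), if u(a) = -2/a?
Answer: 3/1733 ≈ 0.0017311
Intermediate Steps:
s(S) = S - 2*S² (s(S) = S - S*2*S = S - 2*S²)
1/(577 + u(s(-1))) = 1/(577 - 2*(-1/(1 - 2*(-1)))) = 1/(577 - 2*(-1/(1 + 2))) = 1/(577 - 2/((-1*3))) = 1/(577 - 2/(-3)) = 1/(577 - 2*(-⅓)) = 1/(577 + ⅔) = 1/(1733/3) = 3/1733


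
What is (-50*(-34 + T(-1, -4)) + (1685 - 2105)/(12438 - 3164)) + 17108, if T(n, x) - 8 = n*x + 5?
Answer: 83271036/4637 ≈ 17958.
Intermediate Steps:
T(n, x) = 13 + n*x (T(n, x) = 8 + (n*x + 5) = 8 + (5 + n*x) = 13 + n*x)
(-50*(-34 + T(-1, -4)) + (1685 - 2105)/(12438 - 3164)) + 17108 = (-50*(-34 + (13 - 1*(-4))) + (1685 - 2105)/(12438 - 3164)) + 17108 = (-50*(-34 + (13 + 4)) - 420/9274) + 17108 = (-50*(-34 + 17) - 420*1/9274) + 17108 = (-50*(-17) - 210/4637) + 17108 = (850 - 210/4637) + 17108 = 3941240/4637 + 17108 = 83271036/4637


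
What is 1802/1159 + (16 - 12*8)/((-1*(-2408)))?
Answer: 530812/348859 ≈ 1.5216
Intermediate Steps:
1802/1159 + (16 - 12*8)/((-1*(-2408))) = 1802*(1/1159) + (16 - 96)/2408 = 1802/1159 - 80*1/2408 = 1802/1159 - 10/301 = 530812/348859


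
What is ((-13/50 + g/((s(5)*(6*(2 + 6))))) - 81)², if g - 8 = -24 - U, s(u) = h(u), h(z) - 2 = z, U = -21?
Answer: 465750286681/70560000 ≈ 6600.8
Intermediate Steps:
h(z) = 2 + z
s(u) = 2 + u
g = 5 (g = 8 + (-24 - 1*(-21)) = 8 + (-24 + 21) = 8 - 3 = 5)
((-13/50 + g/((s(5)*(6*(2 + 6))))) - 81)² = ((-13/50 + 5/(((2 + 5)*(6*(2 + 6))))) - 81)² = ((-13*1/50 + 5/((7*(6*8)))) - 81)² = ((-13/50 + 5/((7*48))) - 81)² = ((-13/50 + 5/336) - 81)² = (-2059/8400 - 81)² = (-682459/8400)² = 465750286681/70560000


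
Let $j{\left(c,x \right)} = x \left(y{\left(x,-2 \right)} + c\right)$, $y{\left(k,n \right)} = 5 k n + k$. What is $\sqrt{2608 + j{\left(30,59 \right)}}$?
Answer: $i \sqrt{26951} \approx 164.17 i$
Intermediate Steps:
$y{\left(k,n \right)} = k + 5 k n$ ($y{\left(k,n \right)} = 5 k n + k = k + 5 k n$)
$j{\left(c,x \right)} = x \left(c - 9 x\right)$ ($j{\left(c,x \right)} = x \left(x \left(1 + 5 \left(-2\right)\right) + c\right) = x \left(x \left(1 - 10\right) + c\right) = x \left(x \left(-9\right) + c\right) = x \left(- 9 x + c\right) = x \left(c - 9 x\right)$)
$\sqrt{2608 + j{\left(30,59 \right)}} = \sqrt{2608 + 59 \left(30 - 531\right)} = \sqrt{2608 + 59 \left(-501\right)} = \sqrt{2608 - 29559} = \sqrt{-26951} = i \sqrt{26951}$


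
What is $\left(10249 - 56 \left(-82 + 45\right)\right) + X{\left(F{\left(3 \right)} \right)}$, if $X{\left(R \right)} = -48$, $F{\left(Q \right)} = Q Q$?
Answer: $12273$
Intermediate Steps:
$F{\left(Q \right)} = Q^{2}$
$\left(10249 - 56 \left(-82 + 45\right)\right) + X{\left(F{\left(3 \right)} \right)} = \left(10249 - 56 \left(-82 + 45\right)\right) - 48 = \left(10249 - -2072\right) - 48 = \left(10249 + 2072\right) - 48 = 12321 - 48 = 12273$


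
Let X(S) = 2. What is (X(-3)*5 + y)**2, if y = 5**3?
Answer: 18225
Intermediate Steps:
y = 125
(X(-3)*5 + y)**2 = (2*5 + 125)**2 = (10 + 125)**2 = 135**2 = 18225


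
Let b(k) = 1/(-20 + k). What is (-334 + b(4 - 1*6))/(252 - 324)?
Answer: 7349/1584 ≈ 4.6395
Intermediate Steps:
(-334 + b(4 - 1*6))/(252 - 324) = (-334 + 1/(-20 + (4 - 1*6)))/(252 - 324) = (-334 + 1/(-20 + (4 - 6)))/(-72) = (-334 + 1/(-20 - 2))*(-1/72) = (-334 + 1/(-22))*(-1/72) = (-334 - 1/22)*(-1/72) = -7349/22*(-1/72) = 7349/1584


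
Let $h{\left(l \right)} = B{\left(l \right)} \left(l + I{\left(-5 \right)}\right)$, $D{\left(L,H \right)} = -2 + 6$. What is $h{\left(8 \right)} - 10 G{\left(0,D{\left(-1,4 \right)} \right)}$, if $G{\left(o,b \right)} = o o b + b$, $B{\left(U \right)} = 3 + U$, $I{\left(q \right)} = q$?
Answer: $-7$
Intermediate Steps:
$D{\left(L,H \right)} = 4$
$G{\left(o,b \right)} = b + b o^{2}$ ($G{\left(o,b \right)} = o^{2} b + b = b o^{2} + b = b + b o^{2}$)
$h{\left(l \right)} = \left(-5 + l\right) \left(3 + l\right)$ ($h{\left(l \right)} = \left(3 + l\right) \left(l - 5\right) = \left(3 + l\right) \left(-5 + l\right) = \left(-5 + l\right) \left(3 + l\right)$)
$h{\left(8 \right)} - 10 G{\left(0,D{\left(-1,4 \right)} \right)} = \left(-5 + 8\right) \left(3 + 8\right) - 10 \cdot 4 \left(1 + 0^{2}\right) = 3 \cdot 11 - 10 \cdot 4 \left(1 + 0\right) = 33 - 10 \cdot 4 \cdot 1 = 33 - 40 = -7$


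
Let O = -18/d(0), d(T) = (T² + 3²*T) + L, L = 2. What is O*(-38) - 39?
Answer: 303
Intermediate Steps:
d(T) = 2 + T² + 9*T (d(T) = (T² + 3²*T) + 2 = (T² + 9*T) + 2 = 2 + T² + 9*T)
O = -9 (O = -18/(2 + 0² + 9*0) = -18/(2 + 0 + 0) = -18/2 = -18*½ = -9)
O*(-38) - 39 = -9*(-38) - 39 = 342 - 39 = 303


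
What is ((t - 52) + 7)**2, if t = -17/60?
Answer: 7382089/3600 ≈ 2050.6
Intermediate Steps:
t = -17/60 (t = -17*1/60 = -17/60 ≈ -0.28333)
((t - 52) + 7)**2 = ((-17/60 - 52) + 7)**2 = (-3137/60 + 7)**2 = (-2717/60)**2 = 7382089/3600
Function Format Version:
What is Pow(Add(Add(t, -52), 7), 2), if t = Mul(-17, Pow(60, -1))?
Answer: Rational(7382089, 3600) ≈ 2050.6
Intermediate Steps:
t = Rational(-17, 60) (t = Mul(-17, Rational(1, 60)) = Rational(-17, 60) ≈ -0.28333)
Pow(Add(Add(t, -52), 7), 2) = Pow(Add(Add(Rational(-17, 60), -52), 7), 2) = Pow(Add(Rational(-3137, 60), 7), 2) = Pow(Rational(-2717, 60), 2) = Rational(7382089, 3600)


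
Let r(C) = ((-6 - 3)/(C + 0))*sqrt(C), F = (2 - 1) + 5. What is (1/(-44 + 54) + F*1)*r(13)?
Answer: -549*sqrt(13)/130 ≈ -15.227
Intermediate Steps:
F = 6 (F = 1 + 5 = 6)
r(C) = -9/sqrt(C) (r(C) = (-9/C)*sqrt(C) = -9/sqrt(C))
(1/(-44 + 54) + F*1)*r(13) = (1/(-44 + 54) + 6*1)*(-9*sqrt(13)/13) = (1/10 + 6)*(-9*sqrt(13)/13) = 61*(-9*sqrt(13)/13)/10 = -549*sqrt(13)/130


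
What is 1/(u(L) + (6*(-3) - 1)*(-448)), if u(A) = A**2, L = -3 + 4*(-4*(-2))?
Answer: 1/9353 ≈ 0.00010692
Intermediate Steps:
L = 29 (L = -3 + 4*8 = -3 + 32 = 29)
1/(u(L) + (6*(-3) - 1)*(-448)) = 1/(29**2 + (6*(-3) - 1)*(-448)) = 1/(841 + (-18 - 1)*(-448)) = 1/(841 - 19*(-448)) = 1/(841 + 8512) = 1/9353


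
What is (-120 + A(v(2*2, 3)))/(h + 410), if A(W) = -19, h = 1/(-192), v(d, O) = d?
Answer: -26688/78719 ≈ -0.33903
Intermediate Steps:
h = -1/192 ≈ -0.0052083
(-120 + A(v(2*2, 3)))/(h + 410) = (-120 - 19)/(-1/192 + 410) = -139/78719/192 = -139*192/78719 = -26688/78719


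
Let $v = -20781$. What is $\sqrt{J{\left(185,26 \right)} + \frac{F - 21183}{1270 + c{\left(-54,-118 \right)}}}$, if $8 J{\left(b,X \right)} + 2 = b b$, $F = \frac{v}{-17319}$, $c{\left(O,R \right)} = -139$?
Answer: $\frac{\sqrt{322796181531320302}}{8705684} \approx 65.262$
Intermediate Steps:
$F = \frac{6927}{5773}$ ($F = - \frac{20781}{-17319} = \left(-20781\right) \left(- \frac{1}{17319}\right) = \frac{6927}{5773} \approx 1.1999$)
$J{\left(b,X \right)} = - \frac{1}{4} + \frac{b^{2}}{8}$ ($J{\left(b,X \right)} = - \frac{1}{4} + \frac{b b}{8} = - \frac{1}{4} + \frac{b^{2}}{8}$)
$\sqrt{J{\left(185,26 \right)} + \frac{F - 21183}{1270 + c{\left(-54,-118 \right)}}} = \sqrt{\left(- \frac{1}{4} + \frac{185^{2}}{8}\right) + \frac{\frac{6927}{5773} - 21183}{1270 - 139}} = \sqrt{\left(- \frac{1}{4} + \frac{1}{8} \cdot 34225\right) - \frac{122282532}{5773 \cdot 1131}} = \sqrt{\left(- \frac{1}{4} + \frac{34225}{8}\right) - \frac{40760844}{2176421}} = \sqrt{\frac{34223}{8} - \frac{40760844}{2176421}} = \sqrt{\frac{74157569131}{17411368}} = \frac{\sqrt{322796181531320302}}{8705684}$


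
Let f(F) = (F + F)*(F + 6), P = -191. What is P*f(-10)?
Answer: -15280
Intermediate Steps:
f(F) = 2*F*(6 + F) (f(F) = (2*F)*(6 + F) = 2*F*(6 + F))
P*f(-10) = -382*(-10)*(6 - 10) = -382*(-10)*(-4) = -191*80 = -15280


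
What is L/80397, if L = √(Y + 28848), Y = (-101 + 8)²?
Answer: √37497/80397 ≈ 0.0024086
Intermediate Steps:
Y = 8649 (Y = (-93)² = 8649)
L = √37497 (L = √(8649 + 28848) = √37497 ≈ 193.64)
L/80397 = √37497/80397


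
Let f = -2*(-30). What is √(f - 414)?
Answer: I*√354 ≈ 18.815*I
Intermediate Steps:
f = 60
√(f - 414) = √(60 - 414) = √(-354) = I*√354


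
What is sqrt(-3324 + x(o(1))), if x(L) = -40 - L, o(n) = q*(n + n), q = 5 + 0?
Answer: I*sqrt(3374) ≈ 58.086*I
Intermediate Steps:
q = 5
o(n) = 10*n (o(n) = 5*(n + n) = 5*(2*n) = 10*n)
sqrt(-3324 + x(o(1))) = sqrt(-3324 + (-40 - 10)) = sqrt(-3324 - 50) = sqrt(-3374) = I*sqrt(3374)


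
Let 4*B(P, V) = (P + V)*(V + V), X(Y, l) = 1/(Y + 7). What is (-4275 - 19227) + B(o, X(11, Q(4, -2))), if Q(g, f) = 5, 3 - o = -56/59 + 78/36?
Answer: -112315814/4779 ≈ -23502.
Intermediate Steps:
o = 631/354 (o = 3 - (-56/59 + 78/36) = 3 - (-56*1/59 + 78*(1/36)) = 3 - (-56/59 + 13/6) = 3 - 1*431/354 = 3 - 431/354 = 631/354 ≈ 1.7825)
X(Y, l) = 1/(7 + Y)
B(P, V) = V*(P + V)/2 (B(P, V) = ((P + V)*(V + V))/4 = ((P + V)*(2*V))/4 = (2*V*(P + V))/4 = V*(P + V)/2)
(-4275 - 19227) + B(o, X(11, Q(4, -2))) = (-4275 - 19227) + (631/354 + 1/(7 + 11))/(2*(7 + 11)) = -23502 + (½)*(631/354 + 1/18)/18 = -23502 + (½)*(1/18)*(631/354 + 1/18) = -23502 + (½)*(1/18)*(976/531) = -23502 + 244/4779 = -112315814/4779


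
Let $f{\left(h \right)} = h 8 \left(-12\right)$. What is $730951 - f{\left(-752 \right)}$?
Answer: $658759$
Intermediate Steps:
$f{\left(h \right)} = - 96 h$ ($f{\left(h \right)} = 8 h \left(-12\right) = - 96 h$)
$730951 - f{\left(-752 \right)} = 730951 - \left(-96\right) \left(-752\right) = 730951 - 72192 = 658759$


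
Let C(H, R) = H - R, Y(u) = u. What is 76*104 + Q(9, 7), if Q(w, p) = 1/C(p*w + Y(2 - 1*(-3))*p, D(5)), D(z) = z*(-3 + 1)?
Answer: 853633/108 ≈ 7904.0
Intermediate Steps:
D(z) = -2*z (D(z) = z*(-2) = -2*z)
Q(w, p) = 1/(10 + 5*p + p*w) (Q(w, p) = 1/((p*w + (2 - 1*(-3))*p) - (-2)*5) = 1/((p*w + (2 + 3)*p) - 1*(-10)) = 1/((p*w + 5*p) + 10) = 1/((5*p + p*w) + 10) = 1/(10 + 5*p + p*w))
76*104 + Q(9, 7) = 76*104 + 1/(10 + 7*(5 + 9)) = 7904 + 1/(10 + 7*14) = 7904 + 1/(10 + 98) = 7904 + 1/108 = 853633/108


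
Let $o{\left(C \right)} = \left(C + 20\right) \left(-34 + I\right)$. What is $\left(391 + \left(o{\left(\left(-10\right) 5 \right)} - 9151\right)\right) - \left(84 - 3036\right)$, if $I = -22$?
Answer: $-4128$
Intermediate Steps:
$o{\left(C \right)} = -1120 - 56 C$ ($o{\left(C \right)} = \left(C + 20\right) \left(-34 - 22\right) = \left(20 + C\right) \left(-56\right) = -1120 - 56 C$)
$\left(391 + \left(o{\left(\left(-10\right) 5 \right)} - 9151\right)\right) - \left(84 - 3036\right) = \left(391 - \left(10271 + 56 \left(-10\right) 5\right)\right) - \left(84 - 3036\right) = \left(391 - 7471\right) - \left(84 - 3036\right) = \left(391 + \left(\left(-1120 + 2800\right) - 9151\right)\right) - -2952 = \left(391 + \left(1680 - 9151\right)\right) + 2952 = \left(391 - 7471\right) + 2952 = -7080 + 2952 = -4128$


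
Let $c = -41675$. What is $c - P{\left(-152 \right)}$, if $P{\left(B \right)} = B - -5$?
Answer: $-41528$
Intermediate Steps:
$P{\left(B \right)} = 5 + B$ ($P{\left(B \right)} = B + 5 = 5 + B$)
$c - P{\left(-152 \right)} = -41675 - \left(5 - 152\right) = -41675 - -147 = -41675 + 147 = -41528$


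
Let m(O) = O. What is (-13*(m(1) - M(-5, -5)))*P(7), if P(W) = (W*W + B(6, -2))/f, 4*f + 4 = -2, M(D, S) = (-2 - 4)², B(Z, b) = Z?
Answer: -50050/3 ≈ -16683.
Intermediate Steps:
M(D, S) = 36 (M(D, S) = (-6)² = 36)
f = -3/2 (f = -1 + (¼)*(-2) = -1 - ½ = -3/2 ≈ -1.5000)
P(W) = -4 - 2*W²/3 (P(W) = (W*W + 6)/(-3/2) = (W² + 6)*(-⅔) = (6 + W²)*(-⅔) = -4 - 2*W²/3)
(-13*(m(1) - M(-5, -5)))*P(7) = (-13*(1 - 1*36))*(-4 - ⅔*7²) = (-13*(1 - 36))*(-4 - ⅔*49) = (-13*(-35))*(-4 - 98/3) = 455*(-110/3) = -50050/3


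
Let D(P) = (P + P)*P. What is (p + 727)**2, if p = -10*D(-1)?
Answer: 499849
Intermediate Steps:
D(P) = 2*P**2 (D(P) = (2*P)*P = 2*P**2)
p = -20 (p = -20*(-1)**2 = -20 ≈ -20.000)
(p + 727)**2 = (-20 + 727)**2 = 707**2 = 499849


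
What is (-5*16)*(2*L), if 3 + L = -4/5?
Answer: 608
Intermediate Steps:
L = -19/5 (L = -3 - 4/5 = -19/5 ≈ -3.8000)
(-5*16)*(2*L) = (-5*16)*(2*(-19/5)) = -80*(-38/5) = 608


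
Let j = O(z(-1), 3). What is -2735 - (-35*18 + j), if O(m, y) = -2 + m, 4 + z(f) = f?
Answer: -2098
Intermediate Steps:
z(f) = -4 + f
j = -7 (j = -2 + (-4 - 1) = -2 - 5 = -7)
-2735 - (-35*18 + j) = -2735 - (-35*18 - 7) = -2735 - (-630 - 7) = -2735 - 1*(-637) = -2735 + 637 = -2098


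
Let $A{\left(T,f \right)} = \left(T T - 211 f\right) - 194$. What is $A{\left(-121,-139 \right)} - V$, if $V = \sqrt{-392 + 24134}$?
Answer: $43776 - 3 \sqrt{2638} \approx 43622.0$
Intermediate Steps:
$A{\left(T,f \right)} = -194 + T^{2} - 211 f$ ($A{\left(T,f \right)} = \left(T^{2} - 211 f\right) - 194 = -194 + T^{2} - 211 f$)
$V = 3 \sqrt{2638}$ ($V = \sqrt{23742} = 3 \sqrt{2638} \approx 154.08$)
$A{\left(-121,-139 \right)} - V = \left(-194 + \left(-121\right)^{2} - -29329\right) - 3 \sqrt{2638} = \left(-194 + 14641 + 29329\right) - 3 \sqrt{2638} = 43776 - 3 \sqrt{2638}$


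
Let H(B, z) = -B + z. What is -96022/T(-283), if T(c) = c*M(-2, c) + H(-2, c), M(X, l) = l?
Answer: -48011/39904 ≈ -1.2032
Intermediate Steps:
H(B, z) = z - B
T(c) = 2 + c + c² (T(c) = c*c + (c - 1*(-2)) = c² + (c + 2) = c² + (2 + c) = 2 + c + c²)
-96022/T(-283) = -96022/(2 - 283 + (-283)²) = -96022/(2 - 283 + 80089) = -96022/79808 = -96022*1/79808 = -48011/39904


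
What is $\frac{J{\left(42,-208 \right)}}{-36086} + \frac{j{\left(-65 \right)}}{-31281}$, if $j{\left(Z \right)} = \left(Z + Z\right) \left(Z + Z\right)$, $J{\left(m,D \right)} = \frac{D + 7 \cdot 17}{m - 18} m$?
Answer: $- \frac{2419925537}{4515224664} \approx -0.53595$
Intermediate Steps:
$J{\left(m,D \right)} = \frac{m \left(119 + D\right)}{-18 + m}$ ($J{\left(m,D \right)} = \frac{D + 119}{-18 + m} m = \frac{119 + D}{-18 + m} m = \frac{m \left(119 + D\right)}{-18 + m}$)
$j{\left(Z \right)} = 4 Z^{2}$ ($j{\left(Z \right)} = 2 Z 2 Z = 4 Z^{2}$)
$\frac{J{\left(42,-208 \right)}}{-36086} + \frac{j{\left(-65 \right)}}{-31281} = \frac{42 \frac{1}{-18 + 42} \left(119 - 208\right)}{-36086} + \frac{4 \left(-65\right)^{2}}{-31281} = 42 \cdot \frac{1}{24} \left(-89\right) \left(- \frac{1}{36086}\right) + 4 \cdot 4225 \left(- \frac{1}{31281}\right) = 42 \cdot \frac{1}{24} \left(-89\right) \left(- \frac{1}{36086}\right) + 16900 \left(- \frac{1}{31281}\right) = \left(- \frac{623}{4}\right) \left(- \frac{1}{36086}\right) - \frac{16900}{31281} = \frac{623}{144344} - \frac{16900}{31281} = - \frac{2419925537}{4515224664}$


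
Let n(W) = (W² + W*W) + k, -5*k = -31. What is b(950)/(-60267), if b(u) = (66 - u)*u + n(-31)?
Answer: 1396453/100445 ≈ 13.903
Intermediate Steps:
k = 31/5 (k = -⅕*(-31) = 31/5 ≈ 6.2000)
n(W) = 31/5 + 2*W² (n(W) = (W² + W*W) + 31/5 = (W² + W²) + 31/5 = 2*W² + 31/5 = 31/5 + 2*W²)
b(u) = 9641/5 + u*(66 - u) (b(u) = (66 - u)*u + (31/5 + 2*(-31)²) = u*(66 - u) + (31/5 + 2*961) = u*(66 - u) + (31/5 + 1922) = u*(66 - u) + 9641/5 = 9641/5 + u*(66 - u))
b(950)/(-60267) = (9641/5 - 1*950² + 66*950)/(-60267) = (9641/5 - 1*902500 + 62700)*(-1/60267) = (9641/5 - 902500 + 62700)*(-1/60267) = -4189359/5*(-1/60267) = 1396453/100445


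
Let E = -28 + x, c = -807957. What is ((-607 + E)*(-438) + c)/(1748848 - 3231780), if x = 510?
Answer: 753207/1482932 ≈ 0.50792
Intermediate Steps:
E = 482 (E = -28 + 510 = 482)
((-607 + E)*(-438) + c)/(1748848 - 3231780) = ((-607 + 482)*(-438) - 807957)/(1748848 - 3231780) = (-125*(-438) - 807957)/(-1482932) = (54750 - 807957)*(-1/1482932) = -753207*(-1/1482932) = 753207/1482932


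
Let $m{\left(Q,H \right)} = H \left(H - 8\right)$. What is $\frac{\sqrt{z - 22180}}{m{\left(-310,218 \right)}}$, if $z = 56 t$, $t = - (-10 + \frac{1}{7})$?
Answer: $\frac{i \sqrt{5407}}{22890} \approx 0.0032124 i$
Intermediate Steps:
$t = \frac{69}{7}$ ($t = - (-10 + \frac{1}{7}) = \left(-1\right) \left(- \frac{69}{7}\right) = \frac{69}{7} \approx 9.8571$)
$z = 552$ ($z = 56 \cdot \frac{69}{7} = 552$)
$m{\left(Q,H \right)} = H \left(-8 + H\right)$
$\frac{\sqrt{z - 22180}}{m{\left(-310,218 \right)}} = \frac{\sqrt{552 - 22180}}{218 \left(-8 + 218\right)} = \frac{\sqrt{-21628}}{218 \cdot 210} = \frac{2 i \sqrt{5407}}{45780} = 2 i \sqrt{5407} \cdot \frac{1}{45780} = \frac{i \sqrt{5407}}{22890}$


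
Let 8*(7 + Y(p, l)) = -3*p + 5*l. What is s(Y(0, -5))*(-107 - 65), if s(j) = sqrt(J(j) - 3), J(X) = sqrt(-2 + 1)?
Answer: -172*sqrt(-3 + I) ≈ -48.994 - 301.91*I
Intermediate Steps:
J(X) = I (J(X) = sqrt(-1) = I)
Y(p, l) = -7 - 3*p/8 + 5*l/8 (Y(p, l) = -7 + (-3*p + 5*l)/8 = -7 + (-3*p/8 + 5*l/8) = -7 - 3*p/8 + 5*l/8)
s(j) = sqrt(-3 + I) (s(j) = sqrt(I - 3) = sqrt(-3 + I))
s(Y(0, -5))*(-107 - 65) = sqrt(-3 + I)*(-107 - 65) = sqrt(-3 + I)*(-172) = -172*sqrt(-3 + I)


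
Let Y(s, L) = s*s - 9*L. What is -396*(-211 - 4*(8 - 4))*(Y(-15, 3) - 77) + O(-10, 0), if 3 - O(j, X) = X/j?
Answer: 10876935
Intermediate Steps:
O(j, X) = 3 - X/j
Y(s, L) = s² - 9*L
-396*(-211 - 4*(8 - 4))*(Y(-15, 3) - 77) + O(-10, 0) = -396*(-211 - 4*(8 - 4))*(((-15)² - 9*3) - 77) + (3 - 1*0/(-10)) = -396*(-211 - 4*4)*((225 - 27) - 77) + (3 - 1*0*(-⅒)) = -396*(-211 - 16)*(198 - 77) + (3 + 0) = -(-89892)*121 + 3 = -396*(-27467) + 3 = 10876932 + 3 = 10876935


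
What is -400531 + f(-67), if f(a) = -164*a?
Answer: -389543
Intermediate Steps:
-400531 + f(-67) = -400531 - 164*(-67) = -400531 + 10988 = -389543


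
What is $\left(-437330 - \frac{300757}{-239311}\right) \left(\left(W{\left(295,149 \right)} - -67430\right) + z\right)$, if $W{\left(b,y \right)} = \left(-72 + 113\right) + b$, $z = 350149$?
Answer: $- \frac{43737972074709795}{239311} \approx -1.8277 \cdot 10^{11}$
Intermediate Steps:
$W{\left(b,y \right)} = 41 + b$
$\left(-437330 - \frac{300757}{-239311}\right) \left(\left(W{\left(295,149 \right)} - -67430\right) + z\right) = \left(-437330 - \frac{300757}{-239311}\right) \left(\left(\left(41 + 295\right) - -67430\right) + 350149\right) = \left(-437330 - - \frac{300757}{239311}\right) \left(\left(336 + 67430\right) + 350149\right) = \left(-437330 + \frac{300757}{239311}\right) \left(67766 + 350149\right) = \left(- \frac{104657578873}{239311}\right) 417915 = - \frac{43737972074709795}{239311}$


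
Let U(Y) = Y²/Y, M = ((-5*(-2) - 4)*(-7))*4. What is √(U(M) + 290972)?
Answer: 2*√72701 ≈ 539.26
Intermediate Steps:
M = -168 (M = ((10 - 4)*(-7))*4 = (6*(-7))*4 = -42*4 = -168)
U(Y) = Y
√(U(M) + 290972) = √(-168 + 290972) = √290804 = 2*√72701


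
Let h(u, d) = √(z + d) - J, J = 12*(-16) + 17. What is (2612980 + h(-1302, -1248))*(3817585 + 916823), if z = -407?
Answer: 12371741937240 + 4734408*I*√1655 ≈ 1.2372e+13 + 1.926e+8*I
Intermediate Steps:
J = -175 (J = -192 + 17 = -175)
h(u, d) = 175 + √(-407 + d) (h(u, d) = √(-407 + d) - 1*(-175) = √(-407 + d) + 175 = 175 + √(-407 + d))
(2612980 + h(-1302, -1248))*(3817585 + 916823) = (2612980 + (175 + √(-407 - 1248)))*(3817585 + 916823) = (2612980 + (175 + √(-1655)))*4734408 = (2612980 + (175 + I*√1655))*4734408 = (2613155 + I*√1655)*4734408 = 12371741937240 + 4734408*I*√1655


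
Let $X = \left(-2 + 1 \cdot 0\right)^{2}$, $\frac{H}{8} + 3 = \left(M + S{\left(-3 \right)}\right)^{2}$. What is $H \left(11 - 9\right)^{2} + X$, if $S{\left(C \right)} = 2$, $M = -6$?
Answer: $420$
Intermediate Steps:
$H = 104$ ($H = -24 + 8 \left(-6 + 2\right)^{2} = -24 + 8 \left(-4\right)^{2} = -24 + 8 \cdot 16 = -24 + 128 = 104$)
$X = 4$ ($X = \left(-2 + 0\right)^{2} = \left(-2\right)^{2} = 4$)
$H \left(11 - 9\right)^{2} + X = 104 \left(11 - 9\right)^{2} + 4 = 104 \cdot 2^{2} + 4 = 104 \cdot 4 + 4 = 416 + 4 = 420$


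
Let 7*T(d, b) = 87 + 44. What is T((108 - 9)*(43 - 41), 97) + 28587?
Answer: 200240/7 ≈ 28606.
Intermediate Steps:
T(d, b) = 131/7 (T(d, b) = (87 + 44)/7 = (⅐)*131 = 131/7)
T((108 - 9)*(43 - 41), 97) + 28587 = 131/7 + 28587 = 200240/7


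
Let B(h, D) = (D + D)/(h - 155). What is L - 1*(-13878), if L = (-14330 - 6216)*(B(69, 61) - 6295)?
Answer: 5563344070/43 ≈ 1.2938e+8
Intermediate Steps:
B(h, D) = 2*D/(-155 + h) (B(h, D) = (2*D)/(-155 + h) = 2*D/(-155 + h))
L = 5562747316/43 (L = (-14330 - 6216)*(2*61/(-155 + 69) - 6295) = -20546*(2*61/(-86) - 6295) = -20546*(2*61*(-1/86) - 6295) = -20546*(-61/43 - 6295) = -20546*(-270746/43) = 5562747316/43 ≈ 1.2937e+8)
L - 1*(-13878) = 5562747316/43 - 1*(-13878) = 5562747316/43 + 13878 = 5563344070/43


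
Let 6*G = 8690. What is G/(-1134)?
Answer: -4345/3402 ≈ -1.2772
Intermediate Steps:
G = 4345/3 (G = (⅙)*8690 = 4345/3 ≈ 1448.3)
G/(-1134) = (4345/3)/(-1134) = (4345/3)*(-1/1134) = -4345/3402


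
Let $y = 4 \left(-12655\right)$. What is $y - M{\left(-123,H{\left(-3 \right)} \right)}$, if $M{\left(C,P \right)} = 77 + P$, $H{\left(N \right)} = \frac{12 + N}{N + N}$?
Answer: $- \frac{101391}{2} \approx -50696.0$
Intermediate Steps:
$y = -50620$
$H{\left(N \right)} = \frac{12 + N}{2 N}$
$y - M{\left(-123,H{\left(-3 \right)} \right)} = -50620 - \left(77 + \frac{12 - 3}{2 \left(-3\right)}\right) = -50620 - \left(77 + \frac{1}{2} \left(- \frac{1}{3}\right) 9\right) = -50620 - \left(77 - \frac{3}{2}\right) = -50620 - \frac{151}{2} = - \frac{101391}{2}$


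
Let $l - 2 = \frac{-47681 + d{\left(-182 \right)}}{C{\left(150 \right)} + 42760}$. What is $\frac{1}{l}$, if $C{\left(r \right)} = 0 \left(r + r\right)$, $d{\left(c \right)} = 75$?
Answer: $\frac{21380}{18957} \approx 1.1278$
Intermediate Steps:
$C{\left(r \right)} = 0$ ($C{\left(r \right)} = 0 \cdot 2 r = 0$)
$l = \frac{18957}{21380}$ ($l = 2 + \frac{-47681 + 75}{0 + 42760} = 2 - \frac{47606}{42760} = 2 - \frac{23803}{21380} = \frac{18957}{21380} \approx 0.88667$)
$\frac{1}{l} = \frac{1}{\frac{18957}{21380}} = \frac{21380}{18957}$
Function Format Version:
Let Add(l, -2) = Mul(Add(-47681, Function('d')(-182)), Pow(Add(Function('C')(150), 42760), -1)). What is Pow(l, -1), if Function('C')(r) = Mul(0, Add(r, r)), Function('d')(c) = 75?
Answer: Rational(21380, 18957) ≈ 1.1278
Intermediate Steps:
Function('C')(r) = 0 (Function('C')(r) = Mul(0, Mul(2, r)) = 0)
l = Rational(18957, 21380) (l = Add(2, Mul(Add(-47681, 75), Pow(Add(0, 42760), -1))) = Add(2, Mul(-47606, Pow(42760, -1))) = Add(2, Mul(-47606, Rational(1, 42760))) = Add(2, Rational(-23803, 21380)) = Rational(18957, 21380) ≈ 0.88667)
Pow(l, -1) = Pow(Rational(18957, 21380), -1) = Rational(21380, 18957)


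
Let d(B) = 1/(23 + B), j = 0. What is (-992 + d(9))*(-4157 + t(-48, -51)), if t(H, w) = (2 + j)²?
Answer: 131828679/32 ≈ 4.1196e+6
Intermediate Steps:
t(H, w) = 4 (t(H, w) = (2 + 0)² = 2² = 4)
(-992 + d(9))*(-4157 + t(-48, -51)) = (-992 + 1/(23 + 9))*(-4157 + 4) = (-992 + 1/32)*(-4153) = -31743/32*(-4153) = 131828679/32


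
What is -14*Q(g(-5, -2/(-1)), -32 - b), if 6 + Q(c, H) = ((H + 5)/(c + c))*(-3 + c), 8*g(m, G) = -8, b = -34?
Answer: -112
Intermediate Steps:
g(m, G) = -1 (g(m, G) = (⅛)*(-8) = -1)
Q(c, H) = -6 + (-3 + c)*(5 + H)/(2*c) (Q(c, H) = -6 + ((H + 5)/(c + c))*(-3 + c) = -6 + ((5 + H)/((2*c)))*(-3 + c) = -6 + ((5 + H)*(1/(2*c)))*(-3 + c) = -6 + ((5 + H)/(2*c))*(-3 + c) = -6 + (-3 + c)*(5 + H)/(2*c))
-14*Q(g(-5, -2/(-1)), -32 - b) = -7*(-15 - 3*(-32 - 1*(-34)) - (-7 + (-32 - 1*(-34))))/(-1) = -7*(-1)*(-15 - 3*(-32 + 34) - (-7 + (-32 + 34))) = -7*(-1)*(-15 - 3*2 - (-7 + 2)) = -7*(-1)*(-15 - 6 - 1*(-5)) = -7*(-1)*(-15 - 6 + 5) = -7*(-1)*(-16) = -14*8 = -112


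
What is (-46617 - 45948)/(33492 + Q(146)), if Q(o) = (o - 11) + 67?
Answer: -5445/1982 ≈ -2.7472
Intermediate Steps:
Q(o) = 56 + o (Q(o) = (-11 + o) + 67 = 56 + o)
(-46617 - 45948)/(33492 + Q(146)) = (-46617 - 45948)/(33492 + (56 + 146)) = -92565/(33492 + 202) = -92565/33694 = -92565*1/33694 = -5445/1982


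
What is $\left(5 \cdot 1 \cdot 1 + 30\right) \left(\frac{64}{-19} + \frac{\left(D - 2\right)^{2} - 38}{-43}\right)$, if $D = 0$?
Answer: $- \frac{73710}{817} \approx -90.22$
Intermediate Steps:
$\left(5 \cdot 1 \cdot 1 + 30\right) \left(\frac{64}{-19} + \frac{\left(D - 2\right)^{2} - 38}{-43}\right) = \left(5 \cdot 1 \cdot 1 + 30\right) \left(\frac{64}{-19} + \frac{\left(0 - 2\right)^{2} - 38}{-43}\right) = \left(5 \cdot 1 + 30\right) \left(64 \left(- \frac{1}{19}\right) + \left(\left(-2\right)^{2} - 38\right) \left(- \frac{1}{43}\right)\right) = \left(5 + 30\right) \left(- \frac{64}{19} + \left(4 - 38\right) \left(- \frac{1}{43}\right)\right) = 35 \left(- \frac{64}{19} - - \frac{34}{43}\right) = 35 \left(- \frac{64}{19} + \frac{34}{43}\right) = 35 \left(- \frac{2106}{817}\right) = - \frac{73710}{817}$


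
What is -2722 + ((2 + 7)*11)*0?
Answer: -2722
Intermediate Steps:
-2722 + ((2 + 7)*11)*0 = -2722 + (9*11)*0 = -2722 + 99*0 = -2722 + 0 = -2722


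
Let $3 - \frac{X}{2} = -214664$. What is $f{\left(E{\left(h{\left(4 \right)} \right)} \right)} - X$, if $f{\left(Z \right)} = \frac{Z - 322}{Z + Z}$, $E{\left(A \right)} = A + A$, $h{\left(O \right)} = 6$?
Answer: $- \frac{5152163}{12} \approx -4.2935 \cdot 10^{5}$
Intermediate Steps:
$X = 429334$ ($X = 6 - -429328 = 6 + 429328 = 429334$)
$E{\left(A \right)} = 2 A$
$f{\left(Z \right)} = \frac{-322 + Z}{2 Z}$
$f{\left(E{\left(h{\left(4 \right)} \right)} \right)} - X = \frac{-322 + 2 \cdot 6}{2 \cdot 2 \cdot 6} - 429334 = \frac{-322 + 12}{2 \cdot 12} - 429334 = \frac{1}{2} \cdot \frac{1}{12} \left(-310\right) - 429334 = - \frac{155}{12} - 429334 = - \frac{5152163}{12}$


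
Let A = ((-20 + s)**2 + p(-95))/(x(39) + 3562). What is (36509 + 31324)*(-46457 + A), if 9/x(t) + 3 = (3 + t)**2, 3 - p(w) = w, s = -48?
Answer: -6588892664790795/2090897 ≈ -3.1512e+9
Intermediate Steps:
p(w) = 3 - w
x(t) = 9/(-3 + (3 + t)**2)
A = 2771814/2090897 (A = ((-20 - 48)**2 + (3 - 1*(-95)))/(9/(-3 + (3 + 39)**2) + 3562) = ((-68)**2 + (3 + 95))/(9/(-3 + 42**2) + 3562) = (4624 + 98)/(9/(-3 + 1764) + 3562) = 4722/(9/1761 + 3562) = 4722/(9*(1/1761) + 3562) = 4722/(3/587 + 3562) = 4722/(2090897/587) = 4722*(587/2090897) = 2771814/2090897 ≈ 1.3257)
(36509 + 31324)*(-46457 + A) = (36509 + 31324)*(-46457 + 2771814/2090897) = 67833*(-97134030115/2090897) = -6588892664790795/2090897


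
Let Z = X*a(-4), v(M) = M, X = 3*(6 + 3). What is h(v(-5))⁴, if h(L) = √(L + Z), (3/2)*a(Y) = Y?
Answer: 5929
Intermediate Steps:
a(Y) = 2*Y/3
X = 27 (X = 3*9 = 27)
Z = -72 (Z = 27*((⅔)*(-4)) = 27*(-8/3) = -72)
h(L) = √(-72 + L) (h(L) = √(L - 72) = √(-72 + L))
h(v(-5))⁴ = (√(-72 - 5))⁴ = (√(-77))⁴ = (I*√77)⁴ = 5929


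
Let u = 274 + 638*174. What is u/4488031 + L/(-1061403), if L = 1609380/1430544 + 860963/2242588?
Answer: 3947075416273529426399/159189947646379496559426 ≈ 0.024795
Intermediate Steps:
L = 50425226347/33417925082 (L = 1609380*(1/1430544) + 860963*(1/2242588) = 134115/119212 + 860963/2242588 = 50425226347/33417925082 ≈ 1.5089)
u = 111286 (u = 274 + 111012 = 111286)
u/4488031 + L/(-1061403) = 111286/4488031 + (50425226347/33417925082)/(-1061403) = 111286*(1/4488031) + (50425226347/33417925082)*(-1/1061403) = 111286/4488031 - 50425226347/35469885935810046 = 3947075416273529426399/159189947646379496559426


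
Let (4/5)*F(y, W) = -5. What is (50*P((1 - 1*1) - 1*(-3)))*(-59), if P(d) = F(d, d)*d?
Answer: 110625/2 ≈ 55313.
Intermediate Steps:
F(y, W) = -25/4 (F(y, W) = (5/4)*(-5) = -25/4)
P(d) = -25*d/4
(50*P((1 - 1*1) - 1*(-3)))*(-59) = (50*(-25*((1 - 1*1) - 1*(-3))/4))*(-59) = (50*(-25*((1 - 1) + 3)/4))*(-59) = (50*(-25*(0 + 3)/4))*(-59) = (50*(-25/4*3))*(-59) = (50*(-75/4))*(-59) = -1875/2*(-59) = 110625/2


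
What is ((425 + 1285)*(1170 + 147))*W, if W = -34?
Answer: -76570380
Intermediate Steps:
((425 + 1285)*(1170 + 147))*W = ((425 + 1285)*(1170 + 147))*(-34) = (1710*1317)*(-34) = 2252070*(-34) = -76570380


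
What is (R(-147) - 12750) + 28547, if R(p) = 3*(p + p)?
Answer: 14915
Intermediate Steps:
R(p) = 6*p (R(p) = 3*(2*p) = 6*p)
(R(-147) - 12750) + 28547 = (6*(-147) - 12750) + 28547 = (-882 - 12750) + 28547 = -13632 + 28547 = 14915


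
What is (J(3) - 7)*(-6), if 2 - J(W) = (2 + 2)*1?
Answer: 54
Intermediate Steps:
J(W) = -2 (J(W) = 2 - (2 + 2) = 2 - 4 = -2)
(J(3) - 7)*(-6) = (-2 - 7)*(-6) = -9*(-6) = 54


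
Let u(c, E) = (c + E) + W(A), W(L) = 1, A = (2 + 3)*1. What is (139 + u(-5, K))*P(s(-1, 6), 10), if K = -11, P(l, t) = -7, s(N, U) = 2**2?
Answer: -868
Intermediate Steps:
s(N, U) = 4
A = 5 (A = 5*1 = 5)
u(c, E) = 1 + E + c (u(c, E) = (c + E) + 1 = (E + c) + 1 = 1 + E + c)
(139 + u(-5, K))*P(s(-1, 6), 10) = (139 + (1 - 11 - 5))*(-7) = (139 - 15)*(-7) = 124*(-7) = -868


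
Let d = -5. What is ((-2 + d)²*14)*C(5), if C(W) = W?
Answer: 3430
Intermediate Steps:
((-2 + d)²*14)*C(5) = ((-2 - 5)²*14)*5 = ((-7)²*14)*5 = (49*14)*5 = 686*5 = 3430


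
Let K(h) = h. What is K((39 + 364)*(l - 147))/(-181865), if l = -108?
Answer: 20553/36373 ≈ 0.56506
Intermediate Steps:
K((39 + 364)*(l - 147))/(-181865) = ((39 + 364)*(-108 - 147))/(-181865) = (403*(-255))*(-1/181865) = -102765*(-1/181865) = 20553/36373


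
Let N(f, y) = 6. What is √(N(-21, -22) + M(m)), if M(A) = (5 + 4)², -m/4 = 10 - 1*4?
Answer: √87 ≈ 9.3274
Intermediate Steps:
m = -24 (m = -4*(10 - 1*4) = -4*(10 - 4) = -4*6 = -24)
M(A) = 81 (M(A) = 9² = 81)
√(N(-21, -22) + M(m)) = √(6 + 81) = √87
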